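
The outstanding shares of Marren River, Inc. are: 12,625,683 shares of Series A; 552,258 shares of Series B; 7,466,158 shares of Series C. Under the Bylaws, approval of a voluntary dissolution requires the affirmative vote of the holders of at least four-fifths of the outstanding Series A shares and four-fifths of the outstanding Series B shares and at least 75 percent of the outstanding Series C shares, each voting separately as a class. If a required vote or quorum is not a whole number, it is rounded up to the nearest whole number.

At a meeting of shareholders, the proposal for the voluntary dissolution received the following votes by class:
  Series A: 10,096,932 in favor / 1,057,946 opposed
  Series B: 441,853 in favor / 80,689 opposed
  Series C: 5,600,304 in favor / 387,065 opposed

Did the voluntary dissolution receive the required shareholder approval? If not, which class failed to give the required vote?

Not approved — the Series A shares did not give the required vote.

Series A: 4/5 of 12625683 = 10100546.40, rounded up to 10100547; 10,100,547 required, 10,096,932 in favor — not approved.
Series B: 4/5 of 552258 = 441806.40, rounded up to 441807; 441,807 required, 441,853 in favor — approved.
Series C: 3/4 of 7466158 = 5599618.50, rounded up to 5599619; 5,599,619 required, 5,600,304 in favor — approved.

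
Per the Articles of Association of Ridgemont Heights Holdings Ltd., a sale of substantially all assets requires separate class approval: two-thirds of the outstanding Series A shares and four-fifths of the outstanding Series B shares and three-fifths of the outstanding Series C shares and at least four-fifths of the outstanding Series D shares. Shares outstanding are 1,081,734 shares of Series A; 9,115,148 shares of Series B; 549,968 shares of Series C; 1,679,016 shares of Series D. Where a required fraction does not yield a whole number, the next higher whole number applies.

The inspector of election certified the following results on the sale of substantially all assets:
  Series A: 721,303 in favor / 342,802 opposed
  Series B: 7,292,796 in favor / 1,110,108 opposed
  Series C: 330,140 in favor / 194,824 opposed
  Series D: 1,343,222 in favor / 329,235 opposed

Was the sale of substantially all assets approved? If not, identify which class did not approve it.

Series A: 2/3 of 1081734 = 721156; 721,156 required, 721,303 in favor — approved.
Series B: 4/5 of 9115148 = 7292118.40, rounded up to 7292119; 7,292,119 required, 7,292,796 in favor — approved.
Series C: 3/5 of 549968 = 329980.80, rounded up to 329981; 329,981 required, 330,140 in favor — approved.
Series D: 4/5 of 1679016 = 1343212.80, rounded up to 1343213; 1,343,213 required, 1,343,222 in favor — approved.

Approved — every class gave the required vote.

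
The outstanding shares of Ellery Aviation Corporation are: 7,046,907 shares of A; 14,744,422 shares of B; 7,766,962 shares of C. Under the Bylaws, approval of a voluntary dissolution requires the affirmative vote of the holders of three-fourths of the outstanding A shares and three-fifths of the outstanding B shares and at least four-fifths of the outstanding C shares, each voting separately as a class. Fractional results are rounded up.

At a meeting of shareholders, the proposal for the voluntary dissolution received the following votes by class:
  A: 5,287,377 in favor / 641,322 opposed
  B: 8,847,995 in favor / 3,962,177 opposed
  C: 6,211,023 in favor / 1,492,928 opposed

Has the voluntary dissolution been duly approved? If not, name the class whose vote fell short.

A: 3/4 of 7046907 = 5285180.25, rounded up to 5285181; 5,285,181 required, 5,287,377 in favor — approved.
B: 3/5 of 14744422 = 8846653.20, rounded up to 8846654; 8,846,654 required, 8,847,995 in favor — approved.
C: 4/5 of 7766962 = 6213569.60, rounded up to 6213570; 6,213,570 required, 6,211,023 in favor — not approved.

Not approved — the C shares did not give the required vote.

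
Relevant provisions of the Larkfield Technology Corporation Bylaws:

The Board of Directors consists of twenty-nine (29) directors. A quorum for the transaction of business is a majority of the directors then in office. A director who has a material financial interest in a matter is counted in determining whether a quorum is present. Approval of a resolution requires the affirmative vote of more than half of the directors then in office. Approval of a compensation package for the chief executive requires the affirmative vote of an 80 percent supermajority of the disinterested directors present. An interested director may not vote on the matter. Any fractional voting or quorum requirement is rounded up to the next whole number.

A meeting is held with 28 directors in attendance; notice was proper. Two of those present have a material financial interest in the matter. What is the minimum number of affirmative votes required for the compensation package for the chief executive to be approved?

21

The compensation package for the chief executive requires four-fifths of the disinterested directors present (28 − 2 = 26).
4/5 of 26 = 20.80, rounded up to 21.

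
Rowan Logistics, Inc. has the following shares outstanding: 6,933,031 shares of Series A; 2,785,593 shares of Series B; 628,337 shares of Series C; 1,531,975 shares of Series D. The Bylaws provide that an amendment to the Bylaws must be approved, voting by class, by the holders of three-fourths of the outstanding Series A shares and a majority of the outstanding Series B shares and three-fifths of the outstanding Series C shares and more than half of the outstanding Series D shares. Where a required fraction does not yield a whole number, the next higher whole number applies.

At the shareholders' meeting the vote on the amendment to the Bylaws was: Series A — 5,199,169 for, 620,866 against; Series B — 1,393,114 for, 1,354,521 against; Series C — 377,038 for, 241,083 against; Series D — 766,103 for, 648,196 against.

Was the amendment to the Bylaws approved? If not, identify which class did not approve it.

Series A: 3/4 of 6933031 = 5199773.25, rounded up to 5199774; 5,199,774 required, 5,199,169 in favor — not approved.
Series B: a majority of 2785593 is 1392797; 1,392,797 required, 1,393,114 in favor — approved.
Series C: 3/5 of 628337 = 377002.20, rounded up to 377003; 377,003 required, 377,038 in favor — approved.
Series D: a majority of 1531975 is 765988; 765,988 required, 766,103 in favor — approved.

Not approved — the Series A shares did not give the required vote.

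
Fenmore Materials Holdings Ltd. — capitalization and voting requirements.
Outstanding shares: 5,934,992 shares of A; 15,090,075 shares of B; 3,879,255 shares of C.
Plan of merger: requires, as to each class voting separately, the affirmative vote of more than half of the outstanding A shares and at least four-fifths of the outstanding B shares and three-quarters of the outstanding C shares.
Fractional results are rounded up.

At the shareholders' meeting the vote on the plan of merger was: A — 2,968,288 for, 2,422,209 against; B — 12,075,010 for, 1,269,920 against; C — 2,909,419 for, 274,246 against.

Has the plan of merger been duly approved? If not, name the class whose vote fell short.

Not approved — the C shares did not give the required vote.

A: a majority of 5934992 is 2967497; 2,967,497 required, 2,968,288 in favor — approved.
B: 4/5 of 15090075 = 12072060; 12,072,060 required, 12,075,010 in favor — approved.
C: 3/4 of 3879255 = 2909441.25, rounded up to 2909442; 2,909,442 required, 2,909,419 in favor — not approved.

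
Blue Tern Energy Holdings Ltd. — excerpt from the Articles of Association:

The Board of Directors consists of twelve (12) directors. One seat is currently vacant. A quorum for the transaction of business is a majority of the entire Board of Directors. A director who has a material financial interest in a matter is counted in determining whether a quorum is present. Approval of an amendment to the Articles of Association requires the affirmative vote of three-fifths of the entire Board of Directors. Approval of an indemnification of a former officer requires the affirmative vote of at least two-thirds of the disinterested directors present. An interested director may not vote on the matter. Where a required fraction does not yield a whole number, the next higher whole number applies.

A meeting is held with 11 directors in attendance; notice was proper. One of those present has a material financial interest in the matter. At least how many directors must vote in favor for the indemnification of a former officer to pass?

7

The indemnification of a former officer requires two-thirds of the disinterested directors present (11 − 1 = 10).
2/3 of 10 = 6.67, rounded up to 7.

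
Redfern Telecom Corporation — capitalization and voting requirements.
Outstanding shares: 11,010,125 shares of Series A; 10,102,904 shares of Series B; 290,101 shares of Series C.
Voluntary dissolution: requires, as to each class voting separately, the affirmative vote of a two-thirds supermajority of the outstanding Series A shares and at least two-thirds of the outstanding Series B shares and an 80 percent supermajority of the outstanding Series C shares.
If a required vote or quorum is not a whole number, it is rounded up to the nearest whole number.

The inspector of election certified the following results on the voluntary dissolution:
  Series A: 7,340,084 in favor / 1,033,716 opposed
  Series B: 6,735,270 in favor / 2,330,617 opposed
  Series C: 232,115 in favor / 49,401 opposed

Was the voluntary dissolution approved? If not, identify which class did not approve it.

Series A: 2/3 of 11010125 = 7340083.33, rounded up to 7340084; 7,340,084 required, 7,340,084 in favor — approved.
Series B: 2/3 of 10102904 = 6735269.33, rounded up to 6735270; 6,735,270 required, 6,735,270 in favor — approved.
Series C: 4/5 of 290101 = 232080.80, rounded up to 232081; 232,081 required, 232,115 in favor — approved.

Approved — every class gave the required vote.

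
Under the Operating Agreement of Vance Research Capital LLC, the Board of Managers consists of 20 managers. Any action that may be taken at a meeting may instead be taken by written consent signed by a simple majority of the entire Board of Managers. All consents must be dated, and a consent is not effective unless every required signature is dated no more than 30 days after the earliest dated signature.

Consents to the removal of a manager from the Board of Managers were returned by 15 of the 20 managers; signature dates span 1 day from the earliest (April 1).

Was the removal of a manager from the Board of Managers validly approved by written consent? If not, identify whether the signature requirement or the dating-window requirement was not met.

Effective — both the signature and dating-window requirements are satisfied.

Signatures required: a simple majority of 20 — a majority of 20 is 11, so 11 needed; 15 signed. Sufficient.
Dating window: the latest signature is 1 day after the earliest; the limit is 30 days. Within the window.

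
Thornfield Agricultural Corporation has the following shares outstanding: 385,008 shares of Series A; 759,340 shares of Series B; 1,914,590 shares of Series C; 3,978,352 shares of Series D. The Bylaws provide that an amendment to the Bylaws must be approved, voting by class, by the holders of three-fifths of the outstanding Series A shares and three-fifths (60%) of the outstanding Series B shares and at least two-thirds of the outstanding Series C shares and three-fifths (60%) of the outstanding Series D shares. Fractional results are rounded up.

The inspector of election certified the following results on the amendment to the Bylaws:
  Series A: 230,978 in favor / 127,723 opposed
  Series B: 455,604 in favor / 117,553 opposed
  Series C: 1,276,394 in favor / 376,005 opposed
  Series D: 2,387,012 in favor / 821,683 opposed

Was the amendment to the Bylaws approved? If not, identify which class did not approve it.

Not approved — the Series A shares did not give the required vote.

Series A: 3/5 of 385008 = 231004.80, rounded up to 231005; 231,005 required, 230,978 in favor — not approved.
Series B: 3/5 of 759340 = 455604; 455,604 required, 455,604 in favor — approved.
Series C: 2/3 of 1914590 = 1276393.33, rounded up to 1276394; 1,276,394 required, 1,276,394 in favor — approved.
Series D: 3/5 of 3978352 = 2387011.20, rounded up to 2387012; 2,387,012 required, 2,387,012 in favor — approved.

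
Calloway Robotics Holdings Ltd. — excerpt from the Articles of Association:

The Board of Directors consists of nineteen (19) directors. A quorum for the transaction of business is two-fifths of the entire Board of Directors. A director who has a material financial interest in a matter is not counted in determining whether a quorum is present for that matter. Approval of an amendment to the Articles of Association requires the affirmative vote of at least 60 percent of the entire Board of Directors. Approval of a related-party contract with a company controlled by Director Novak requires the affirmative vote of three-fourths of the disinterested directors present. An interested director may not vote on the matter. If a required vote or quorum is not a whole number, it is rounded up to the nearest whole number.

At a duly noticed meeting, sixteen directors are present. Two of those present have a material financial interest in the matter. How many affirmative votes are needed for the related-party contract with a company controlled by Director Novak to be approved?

11

The related-party contract with a company controlled by Director Novak requires three-fourths of the disinterested directors present (16 − 2 = 14).
3/4 of 14 = 10.50, rounded up to 11.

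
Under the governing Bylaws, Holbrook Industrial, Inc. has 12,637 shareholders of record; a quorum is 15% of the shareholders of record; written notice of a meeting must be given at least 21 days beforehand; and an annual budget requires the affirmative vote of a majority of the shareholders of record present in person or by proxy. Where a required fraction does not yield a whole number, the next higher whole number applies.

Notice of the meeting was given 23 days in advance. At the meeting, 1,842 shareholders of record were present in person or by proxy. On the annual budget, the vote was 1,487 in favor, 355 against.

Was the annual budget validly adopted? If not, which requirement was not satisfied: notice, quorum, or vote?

Invalid — quorum requirement not satisfied.

Notice: 23 days given; 21 required. Satisfied.
Quorum: 15% of 12,637 = 1,895.55, rounded up to 1,896; 1,842 present. Not satisfied.
Vote: requires a majority of those present (1,842); a majority of 1842 is 922, so 922 needed; 1,487 in favor. Satisfied.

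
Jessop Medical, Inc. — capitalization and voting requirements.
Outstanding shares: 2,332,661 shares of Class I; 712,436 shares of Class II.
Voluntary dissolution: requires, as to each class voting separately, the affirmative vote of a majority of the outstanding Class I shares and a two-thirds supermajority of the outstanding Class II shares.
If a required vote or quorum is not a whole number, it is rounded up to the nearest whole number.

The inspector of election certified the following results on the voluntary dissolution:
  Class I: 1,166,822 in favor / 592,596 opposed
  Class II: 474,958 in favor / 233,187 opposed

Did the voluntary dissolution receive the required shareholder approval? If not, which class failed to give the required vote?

Approved — every class gave the required vote.

Class I: a majority of 2332661 is 1166331; 1,166,331 required, 1,166,822 in favor — approved.
Class II: 2/3 of 712436 = 474957.33, rounded up to 474958; 474,958 required, 474,958 in favor — approved.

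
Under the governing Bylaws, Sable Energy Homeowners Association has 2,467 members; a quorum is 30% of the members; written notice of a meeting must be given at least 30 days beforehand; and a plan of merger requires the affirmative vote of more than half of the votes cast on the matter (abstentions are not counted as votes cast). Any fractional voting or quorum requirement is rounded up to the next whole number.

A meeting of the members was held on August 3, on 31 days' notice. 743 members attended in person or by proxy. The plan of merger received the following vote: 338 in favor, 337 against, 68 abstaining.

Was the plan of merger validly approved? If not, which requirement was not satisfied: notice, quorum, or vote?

Valid — all requirements satisfied.

Notice: 31 days given; 30 required. Satisfied.
Quorum: 30% of 2,467 = 740.10, rounded up to 741; 743 present. Satisfied.
Vote: requires a majority of the votes cast (743 − 68 abstaining = 675); a majority of 675 is 338, so 338 needed; 338 in favor. Satisfied.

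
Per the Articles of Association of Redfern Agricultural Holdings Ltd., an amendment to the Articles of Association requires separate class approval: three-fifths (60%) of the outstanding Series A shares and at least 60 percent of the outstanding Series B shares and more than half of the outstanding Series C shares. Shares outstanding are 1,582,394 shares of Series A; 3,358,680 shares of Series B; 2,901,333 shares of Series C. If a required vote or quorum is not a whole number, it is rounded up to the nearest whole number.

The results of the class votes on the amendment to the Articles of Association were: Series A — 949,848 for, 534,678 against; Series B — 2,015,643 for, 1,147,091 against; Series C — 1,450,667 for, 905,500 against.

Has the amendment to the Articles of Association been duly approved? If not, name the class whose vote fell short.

Approved — every class gave the required vote.

Series A: 3/5 of 1582394 = 949436.40, rounded up to 949437; 949,437 required, 949,848 in favor — approved.
Series B: 3/5 of 3358680 = 2015208; 2,015,208 required, 2,015,643 in favor — approved.
Series C: a majority of 2901333 is 1450667; 1,450,667 required, 1,450,667 in favor — approved.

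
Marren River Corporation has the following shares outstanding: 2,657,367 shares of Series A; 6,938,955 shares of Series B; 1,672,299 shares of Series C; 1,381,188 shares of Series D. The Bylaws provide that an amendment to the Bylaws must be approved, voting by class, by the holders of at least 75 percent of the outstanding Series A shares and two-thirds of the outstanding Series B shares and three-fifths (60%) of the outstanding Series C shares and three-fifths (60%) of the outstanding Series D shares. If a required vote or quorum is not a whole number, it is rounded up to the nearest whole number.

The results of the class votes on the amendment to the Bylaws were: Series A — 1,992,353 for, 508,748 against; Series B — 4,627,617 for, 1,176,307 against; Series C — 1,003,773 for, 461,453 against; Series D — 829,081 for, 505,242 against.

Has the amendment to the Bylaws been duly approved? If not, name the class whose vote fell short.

Not approved — the Series A shares did not give the required vote.

Series A: 3/4 of 2657367 = 1993025.25, rounded up to 1993026; 1,993,026 required, 1,992,353 in favor — not approved.
Series B: 2/3 of 6938955 = 4625970; 4,625,970 required, 4,627,617 in favor — approved.
Series C: 3/5 of 1672299 = 1003379.40, rounded up to 1003380; 1,003,380 required, 1,003,773 in favor — approved.
Series D: 3/5 of 1381188 = 828712.80, rounded up to 828713; 828,713 required, 829,081 in favor — approved.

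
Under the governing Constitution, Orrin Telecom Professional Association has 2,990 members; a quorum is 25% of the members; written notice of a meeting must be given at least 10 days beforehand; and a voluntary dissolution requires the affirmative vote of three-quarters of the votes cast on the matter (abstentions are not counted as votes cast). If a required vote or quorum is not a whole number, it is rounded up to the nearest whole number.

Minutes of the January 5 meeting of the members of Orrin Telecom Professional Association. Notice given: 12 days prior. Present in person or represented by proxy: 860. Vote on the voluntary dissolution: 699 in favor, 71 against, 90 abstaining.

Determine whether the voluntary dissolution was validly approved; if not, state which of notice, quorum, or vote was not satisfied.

Notice: 12 days given; 10 required. Satisfied.
Quorum: 25% of 2,990 = 747.50, rounded up to 748; 860 present. Satisfied.
Vote: requires three-fourths of the votes cast (860 − 90 abstaining = 770); 3/4 of 770 = 577.50, rounded up to 578, so 578 needed; 699 in favor. Satisfied.

Valid — all requirements satisfied.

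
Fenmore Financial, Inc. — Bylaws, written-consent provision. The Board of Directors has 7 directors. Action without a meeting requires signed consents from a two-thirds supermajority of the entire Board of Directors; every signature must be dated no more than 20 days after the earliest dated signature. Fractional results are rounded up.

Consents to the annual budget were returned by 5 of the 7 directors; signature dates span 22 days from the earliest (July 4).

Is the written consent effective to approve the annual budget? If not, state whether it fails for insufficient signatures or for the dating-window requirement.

Signatures required: a two-thirds supermajority of 7 — 2/3 of 7 = 4.67, rounded up to 5, so 5 needed; 5 signed. Sufficient.
Dating window: the latest signature is 22 days after the earliest; the limit is 20 days. Outside the window.

Not effective — dating-window requirement not satisfied.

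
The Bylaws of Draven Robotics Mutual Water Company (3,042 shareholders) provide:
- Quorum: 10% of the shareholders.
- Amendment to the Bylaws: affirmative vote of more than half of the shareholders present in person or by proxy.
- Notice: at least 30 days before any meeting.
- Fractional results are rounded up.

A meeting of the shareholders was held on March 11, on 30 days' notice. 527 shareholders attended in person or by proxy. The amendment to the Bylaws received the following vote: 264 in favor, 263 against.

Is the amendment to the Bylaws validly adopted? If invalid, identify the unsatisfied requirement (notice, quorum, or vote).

Valid — all requirements satisfied.

Notice: 30 days given; 30 required. Satisfied.
Quorum: 10% of 3,042 = 304.20, rounded up to 305; 527 present. Satisfied.
Vote: requires a majority of those present (527); a majority of 527 is 264, so 264 needed; 264 in favor. Satisfied.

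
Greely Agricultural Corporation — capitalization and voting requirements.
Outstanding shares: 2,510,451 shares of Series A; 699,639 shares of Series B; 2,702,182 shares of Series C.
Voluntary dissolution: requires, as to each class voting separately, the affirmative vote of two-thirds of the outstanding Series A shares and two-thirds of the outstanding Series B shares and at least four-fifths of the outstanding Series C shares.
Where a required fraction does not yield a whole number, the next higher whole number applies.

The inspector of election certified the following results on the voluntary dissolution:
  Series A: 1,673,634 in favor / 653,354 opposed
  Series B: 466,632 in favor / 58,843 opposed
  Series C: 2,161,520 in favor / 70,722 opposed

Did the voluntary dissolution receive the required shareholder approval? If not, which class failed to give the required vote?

Series A: 2/3 of 2510451 = 1673634; 1,673,634 required, 1,673,634 in favor — approved.
Series B: 2/3 of 699639 = 466426; 466,426 required, 466,632 in favor — approved.
Series C: 4/5 of 2702182 = 2161745.60, rounded up to 2161746; 2,161,746 required, 2,161,520 in favor — not approved.

Not approved — the Series C shares did not give the required vote.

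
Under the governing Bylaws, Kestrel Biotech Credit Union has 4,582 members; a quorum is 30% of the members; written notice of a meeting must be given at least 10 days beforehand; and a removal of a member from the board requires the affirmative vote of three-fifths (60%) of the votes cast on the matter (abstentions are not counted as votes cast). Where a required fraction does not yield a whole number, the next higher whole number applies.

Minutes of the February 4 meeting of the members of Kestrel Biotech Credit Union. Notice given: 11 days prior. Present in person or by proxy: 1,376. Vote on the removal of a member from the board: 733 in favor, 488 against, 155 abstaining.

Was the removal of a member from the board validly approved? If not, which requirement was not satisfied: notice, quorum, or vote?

Notice: 11 days given; 10 required. Satisfied.
Quorum: 30% of 4,582 = 1,374.60, rounded up to 1,375; 1,376 present. Satisfied.
Vote: requires three-fifths of the votes cast (1,376 − 155 abstaining = 1,221); 3/5 of 1221 = 732.60, rounded up to 733, so 733 needed; 733 in favor. Satisfied.

Valid — all requirements satisfied.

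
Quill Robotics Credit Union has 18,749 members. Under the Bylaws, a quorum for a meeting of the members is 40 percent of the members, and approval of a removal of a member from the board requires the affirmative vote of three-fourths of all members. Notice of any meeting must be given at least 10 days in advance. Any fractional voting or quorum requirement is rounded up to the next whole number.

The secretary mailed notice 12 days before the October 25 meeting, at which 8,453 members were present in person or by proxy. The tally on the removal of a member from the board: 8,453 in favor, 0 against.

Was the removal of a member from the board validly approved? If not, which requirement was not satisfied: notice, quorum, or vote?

Invalid — vote requirement not satisfied.

Notice: 12 days given; 10 required. Satisfied.
Quorum: 40% of 18,749 = 7,499.60, rounded up to 7,500; 8,453 present. Satisfied.
Vote: requires three-fourths of all members (18,749); 3/4 of 18749 = 14061.75, rounded up to 14062, so 14,062 needed; 8,453 in favor. Not satisfied.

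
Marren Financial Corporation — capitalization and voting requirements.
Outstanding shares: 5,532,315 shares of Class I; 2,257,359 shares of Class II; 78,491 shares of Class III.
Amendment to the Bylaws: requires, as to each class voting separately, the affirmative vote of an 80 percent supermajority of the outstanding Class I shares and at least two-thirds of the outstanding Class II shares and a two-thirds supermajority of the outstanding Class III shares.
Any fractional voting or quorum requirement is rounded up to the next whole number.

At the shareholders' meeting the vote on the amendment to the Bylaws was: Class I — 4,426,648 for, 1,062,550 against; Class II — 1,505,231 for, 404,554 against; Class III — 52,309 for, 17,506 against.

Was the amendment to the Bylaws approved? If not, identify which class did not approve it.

Not approved — the Class III shares did not give the required vote.

Class I: 4/5 of 5532315 = 4425852; 4,425,852 required, 4,426,648 in favor — approved.
Class II: 2/3 of 2257359 = 1504906; 1,504,906 required, 1,505,231 in favor — approved.
Class III: 2/3 of 78491 = 52327.33, rounded up to 52328; 52,328 required, 52,309 in favor — not approved.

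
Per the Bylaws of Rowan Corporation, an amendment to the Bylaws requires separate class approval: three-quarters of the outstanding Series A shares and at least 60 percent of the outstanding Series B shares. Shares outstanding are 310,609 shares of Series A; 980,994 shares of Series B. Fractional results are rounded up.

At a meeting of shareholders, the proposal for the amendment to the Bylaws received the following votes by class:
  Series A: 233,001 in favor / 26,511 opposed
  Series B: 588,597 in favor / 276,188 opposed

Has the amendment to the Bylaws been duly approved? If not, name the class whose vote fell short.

Approved — every class gave the required vote.

Series A: 3/4 of 310609 = 232956.75, rounded up to 232957; 232,957 required, 233,001 in favor — approved.
Series B: 3/5 of 980994 = 588596.40, rounded up to 588597; 588,597 required, 588,597 in favor — approved.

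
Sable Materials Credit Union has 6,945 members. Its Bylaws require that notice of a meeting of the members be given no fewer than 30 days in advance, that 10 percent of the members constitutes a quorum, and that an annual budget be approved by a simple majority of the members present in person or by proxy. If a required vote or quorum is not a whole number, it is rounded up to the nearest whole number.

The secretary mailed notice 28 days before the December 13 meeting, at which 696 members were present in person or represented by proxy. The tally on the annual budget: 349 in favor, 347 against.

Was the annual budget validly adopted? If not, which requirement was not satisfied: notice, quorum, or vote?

Invalid — notice requirement not satisfied.

Notice: 28 days given; 30 required. Not satisfied.
Quorum: 10% of 6,945 = 694.50, rounded up to 695; 696 present. Satisfied.
Vote: requires a majority of those present (696); a majority of 696 is 349, so 349 needed; 349 in favor. Satisfied.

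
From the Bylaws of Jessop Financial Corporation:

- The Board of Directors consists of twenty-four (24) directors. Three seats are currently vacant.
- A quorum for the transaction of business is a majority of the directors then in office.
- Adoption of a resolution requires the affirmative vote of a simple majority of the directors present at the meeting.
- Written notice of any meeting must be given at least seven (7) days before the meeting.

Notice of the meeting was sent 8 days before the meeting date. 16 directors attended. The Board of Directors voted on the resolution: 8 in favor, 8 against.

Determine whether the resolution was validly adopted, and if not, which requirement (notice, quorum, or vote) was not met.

Invalid — vote requirement not satisfied.

Notice: 8 days given; 7 required (8 ≥ 7). Satisfied.
Quorum: 16 present; quorum is 11. Satisfied.
Vote: the resolution requires a majority of the directors present (16). A majority of 16 is 9, so 9 affirmative votes are needed; 8 voted in favor. Not satisfied.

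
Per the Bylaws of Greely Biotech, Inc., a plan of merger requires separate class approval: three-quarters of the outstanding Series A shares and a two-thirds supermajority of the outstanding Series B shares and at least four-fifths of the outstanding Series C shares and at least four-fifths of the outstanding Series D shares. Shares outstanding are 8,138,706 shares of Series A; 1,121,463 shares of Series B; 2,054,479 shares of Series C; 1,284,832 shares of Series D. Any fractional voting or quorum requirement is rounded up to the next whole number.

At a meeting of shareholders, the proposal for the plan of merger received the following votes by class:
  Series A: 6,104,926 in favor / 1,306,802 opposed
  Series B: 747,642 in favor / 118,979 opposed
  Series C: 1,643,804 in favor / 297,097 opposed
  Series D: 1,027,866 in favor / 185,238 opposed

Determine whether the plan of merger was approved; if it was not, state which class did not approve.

Approved — every class gave the required vote.

Series A: 3/4 of 8138706 = 6104029.50, rounded up to 6104030; 6,104,030 required, 6,104,926 in favor — approved.
Series B: 2/3 of 1121463 = 747642; 747,642 required, 747,642 in favor — approved.
Series C: 4/5 of 2054479 = 1643583.20, rounded up to 1643584; 1,643,584 required, 1,643,804 in favor — approved.
Series D: 4/5 of 1284832 = 1027865.60, rounded up to 1027866; 1,027,866 required, 1,027,866 in favor — approved.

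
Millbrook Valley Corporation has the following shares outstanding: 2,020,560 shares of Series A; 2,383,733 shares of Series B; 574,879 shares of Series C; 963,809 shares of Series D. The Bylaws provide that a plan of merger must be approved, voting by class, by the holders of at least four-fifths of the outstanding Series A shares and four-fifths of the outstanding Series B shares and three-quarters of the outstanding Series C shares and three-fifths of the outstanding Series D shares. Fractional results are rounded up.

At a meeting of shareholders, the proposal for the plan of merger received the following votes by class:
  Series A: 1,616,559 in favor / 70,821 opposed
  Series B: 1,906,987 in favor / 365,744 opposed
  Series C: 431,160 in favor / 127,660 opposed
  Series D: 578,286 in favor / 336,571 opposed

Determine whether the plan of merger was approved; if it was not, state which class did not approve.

Approved — every class gave the required vote.

Series A: 4/5 of 2020560 = 1616448; 1,616,448 required, 1,616,559 in favor — approved.
Series B: 4/5 of 2383733 = 1906986.40, rounded up to 1906987; 1,906,987 required, 1,906,987 in favor — approved.
Series C: 3/4 of 574879 = 431159.25, rounded up to 431160; 431,160 required, 431,160 in favor — approved.
Series D: 3/5 of 963809 = 578285.40, rounded up to 578286; 578,286 required, 578,286 in favor — approved.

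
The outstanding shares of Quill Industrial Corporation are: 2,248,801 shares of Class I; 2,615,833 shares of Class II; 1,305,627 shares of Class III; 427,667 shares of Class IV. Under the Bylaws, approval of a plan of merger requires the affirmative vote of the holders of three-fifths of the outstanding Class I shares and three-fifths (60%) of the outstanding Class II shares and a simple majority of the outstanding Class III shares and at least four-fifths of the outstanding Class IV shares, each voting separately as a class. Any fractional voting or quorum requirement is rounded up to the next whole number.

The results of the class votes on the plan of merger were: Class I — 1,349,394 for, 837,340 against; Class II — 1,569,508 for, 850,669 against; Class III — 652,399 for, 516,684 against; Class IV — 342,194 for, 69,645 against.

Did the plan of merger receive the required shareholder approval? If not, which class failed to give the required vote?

Not approved — the Class III shares did not give the required vote.

Class I: 3/5 of 2248801 = 1349280.60, rounded up to 1349281; 1,349,281 required, 1,349,394 in favor — approved.
Class II: 3/5 of 2615833 = 1569499.80, rounded up to 1569500; 1,569,500 required, 1,569,508 in favor — approved.
Class III: a majority of 1305627 is 652814; 652,814 required, 652,399 in favor — not approved.
Class IV: 4/5 of 427667 = 342133.60, rounded up to 342134; 342,134 required, 342,194 in favor — approved.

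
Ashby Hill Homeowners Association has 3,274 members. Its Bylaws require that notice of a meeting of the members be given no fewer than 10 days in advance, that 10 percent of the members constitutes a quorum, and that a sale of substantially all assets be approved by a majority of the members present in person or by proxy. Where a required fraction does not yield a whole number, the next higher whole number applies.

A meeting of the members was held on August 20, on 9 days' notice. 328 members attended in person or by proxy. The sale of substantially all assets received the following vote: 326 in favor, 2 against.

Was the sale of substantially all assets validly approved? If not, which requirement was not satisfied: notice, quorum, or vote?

Invalid — notice requirement not satisfied.

Notice: 9 days given; 10 required. Not satisfied.
Quorum: 10% of 3,274 = 327.40, rounded up to 328; 328 present. Satisfied.
Vote: requires a majority of those present (328); a majority of 328 is 165, so 165 needed; 326 in favor. Satisfied.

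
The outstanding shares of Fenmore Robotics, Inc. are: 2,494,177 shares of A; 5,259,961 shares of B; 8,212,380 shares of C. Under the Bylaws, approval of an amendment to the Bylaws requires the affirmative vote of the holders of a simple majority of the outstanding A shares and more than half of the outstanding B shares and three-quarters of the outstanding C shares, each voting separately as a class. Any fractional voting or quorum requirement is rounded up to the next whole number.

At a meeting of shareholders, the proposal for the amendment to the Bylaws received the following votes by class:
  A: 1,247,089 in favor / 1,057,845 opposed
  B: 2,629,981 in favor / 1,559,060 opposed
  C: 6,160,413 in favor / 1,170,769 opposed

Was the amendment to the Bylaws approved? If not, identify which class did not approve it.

A: a majority of 2494177 is 1247089; 1,247,089 required, 1,247,089 in favor — approved.
B: a majority of 5259961 is 2629981; 2,629,981 required, 2,629,981 in favor — approved.
C: 3/4 of 8212380 = 6159285; 6,159,285 required, 6,160,413 in favor — approved.

Approved — every class gave the required vote.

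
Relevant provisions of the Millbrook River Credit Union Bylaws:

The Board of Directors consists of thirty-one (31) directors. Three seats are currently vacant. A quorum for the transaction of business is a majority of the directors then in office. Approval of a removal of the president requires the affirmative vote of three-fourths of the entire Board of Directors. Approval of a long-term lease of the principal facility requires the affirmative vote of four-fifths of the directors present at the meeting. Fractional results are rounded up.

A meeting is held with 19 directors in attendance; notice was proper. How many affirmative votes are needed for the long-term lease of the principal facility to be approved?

The long-term lease of the principal facility requires four-fifths of the directors present (19).
4/5 of 19 = 15.20, rounded up to 16.

16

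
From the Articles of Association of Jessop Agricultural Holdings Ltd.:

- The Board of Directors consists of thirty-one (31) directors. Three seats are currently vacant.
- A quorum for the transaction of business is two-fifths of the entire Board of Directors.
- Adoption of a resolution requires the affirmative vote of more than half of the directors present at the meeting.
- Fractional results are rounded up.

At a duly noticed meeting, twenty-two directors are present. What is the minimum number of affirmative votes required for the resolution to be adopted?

The resolution requires a majority of the directors present (22).
A majority of 22 is 12.

12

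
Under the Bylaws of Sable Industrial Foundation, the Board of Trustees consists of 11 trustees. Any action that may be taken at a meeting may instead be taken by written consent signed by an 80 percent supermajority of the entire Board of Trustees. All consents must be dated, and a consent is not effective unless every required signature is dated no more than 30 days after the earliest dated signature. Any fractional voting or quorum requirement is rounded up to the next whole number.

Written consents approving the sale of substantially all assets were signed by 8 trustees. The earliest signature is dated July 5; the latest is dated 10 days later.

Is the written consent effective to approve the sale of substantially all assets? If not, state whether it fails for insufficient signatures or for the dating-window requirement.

Not effective — insufficient signatures.

Signatures required: an 80 percent supermajority of 11 — 4/5 of 11 = 8.80, rounded up to 9, so 9 needed; 8 signed. Insufficient.
Dating window: the latest signature is 10 days after the earliest; the limit is 30 days. Within the window.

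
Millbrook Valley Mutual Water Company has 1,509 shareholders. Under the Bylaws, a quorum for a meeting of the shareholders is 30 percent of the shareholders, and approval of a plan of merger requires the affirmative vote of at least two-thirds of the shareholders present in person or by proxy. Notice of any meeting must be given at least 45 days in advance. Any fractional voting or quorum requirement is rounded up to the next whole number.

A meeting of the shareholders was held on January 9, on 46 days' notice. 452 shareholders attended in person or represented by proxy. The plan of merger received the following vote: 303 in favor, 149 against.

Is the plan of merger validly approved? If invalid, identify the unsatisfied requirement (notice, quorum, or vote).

Notice: 46 days given; 45 required. Satisfied.
Quorum: 30% of 1,509 = 452.70, rounded up to 453; 452 present. Not satisfied.
Vote: requires two-thirds of those present (452); 2/3 of 452 = 301.33, rounded up to 302, so 302 needed; 303 in favor. Satisfied.

Invalid — quorum requirement not satisfied.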